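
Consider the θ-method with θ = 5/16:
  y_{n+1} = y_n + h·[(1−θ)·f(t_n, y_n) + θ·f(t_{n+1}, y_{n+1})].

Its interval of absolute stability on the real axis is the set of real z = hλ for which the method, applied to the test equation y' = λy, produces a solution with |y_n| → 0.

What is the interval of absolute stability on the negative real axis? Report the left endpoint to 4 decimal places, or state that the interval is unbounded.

With y'=λy (z=hλ):
  y_{n+1} = y_n + z·[11/16·y_n + 5/16·y_{n+1}] ⇒ (1 − 5/16z)y_{n+1} = (1 + 11/16z)y_n
  so R(z) = (1 + 11/16z)/(1 − 5/16z).

Find x<0 with |R(x)|<1.
x=-1.69: |R|=0.1059
R=−1: 1+11/16x = −1+5/16x ⇒ -3/8x=2 ⇒ x=2/(-3/8)=-5.3333
Confirm numerically:
  x=-3.463: |R|=0.66315 <1
  x=-3.320: |R|=0.62945 <1
  x=-2.302: |R|=0.33886 <1
  x=-5.719: |R|=1.05189 >1
  x=-5.538: |R|=1.02811 >1
  x=-5.484: |R|=1.02082 >1
Interval (-5.3333, 0).

(-5.3333, 0).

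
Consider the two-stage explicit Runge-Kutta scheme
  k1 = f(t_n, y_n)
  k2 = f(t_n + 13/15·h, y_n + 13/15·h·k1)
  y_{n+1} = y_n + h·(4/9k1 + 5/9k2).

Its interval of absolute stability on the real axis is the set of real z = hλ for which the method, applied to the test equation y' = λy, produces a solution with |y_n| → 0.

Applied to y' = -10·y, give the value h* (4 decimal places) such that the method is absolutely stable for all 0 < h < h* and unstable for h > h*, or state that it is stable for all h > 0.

(-2.0769,0); λ=-10 ⇒ h* = (27/13)/10 = 0.2077.

Set f=λy, z=hλ:
  k1=λy_n ⇒ h·k1=z·y_n;  k2=λ(1+13/15z)y_n ⇒ h·k2=z(1+13/15z)y_n
  y_{n+1}/y_n = 1 + 4/9z + 5/9z(1+13/15z) = 1 + z + 13/27z²
  Hence R(z) = 1 + z + 13/27z².

Boundary: |R(x)|=1, x<0.
x=-1.05: |R|=0.4808
R=1: x+13/27x²=0 ⇒ x=−27/13=-2.0769; min R=1−1/(4·13/27)=0.4808>−1
Confirm numerically:
  x=-1.866: |R|=0.81050 <1
  x=-1.408: |R|=0.54652 <1
  x=-1.191: |R|=0.49197 <1
  x=-2.674: |R|=1.76873 >1
  x=-2.403: |R|=1.37727 >1
Interval (-2.0769, 0).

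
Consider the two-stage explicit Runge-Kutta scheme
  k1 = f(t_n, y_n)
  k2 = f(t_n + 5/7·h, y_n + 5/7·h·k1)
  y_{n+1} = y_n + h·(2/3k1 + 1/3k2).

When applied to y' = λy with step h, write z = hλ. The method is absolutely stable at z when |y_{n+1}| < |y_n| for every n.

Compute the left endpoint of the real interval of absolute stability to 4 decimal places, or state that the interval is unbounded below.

On y'=λy, z=hλ:
  k1=λy_n ⇒ h·k1=z·y_n;  k2=λ(1+5/7z)y_n ⇒ h·k2=z(1+5/7z)y_n
  y_{n+1}/y_n = 1 + 2/3z + 1/3z(1+5/7z) = 1 + z + 5/21z²
  Hence R(z) = 1 + z + 5/21z².

Boundary: |R(x)|=1, x<0.
x=-1.78: |R|=0.0256
R=1: x+5/21x²=0 ⇒ x=−21/5=-4.2000; min R=1−1/(4·5/21)=-0.0500>−1
Confirm numerically:
  x=-2.367: |R|=0.03303 <1
  x=-2.087: |R|=0.04996 <1
  x=-2.037: |R|=0.04906 <1
  x=-1.908: |R|=0.04122 <1
  x=-4.689: |R|=1.54593 >1
  x=-4.486: |R|=1.30548 >1
Interval (-4.2000, 0).

left endpoint -4.2000.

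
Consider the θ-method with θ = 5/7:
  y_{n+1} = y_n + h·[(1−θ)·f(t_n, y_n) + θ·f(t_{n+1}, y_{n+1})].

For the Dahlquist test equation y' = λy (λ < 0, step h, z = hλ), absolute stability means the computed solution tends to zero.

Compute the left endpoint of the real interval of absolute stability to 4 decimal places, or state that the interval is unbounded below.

With y'=λy (z=hλ):
  y_{n+1} = y_n + z·[2/7·y_n + 5/7·y_{n+1}] ⇒ (1 − 5/7z)y_{n+1} = (1 + 2/7z)y_n
  ⇒ R(z) = (1 + 2/7z)/(1 − 5/7z).

Solve |R(x)|<1 on ℝ⁻.
x=-0.42: |R|=0.6769
x=-2: |R|=0.1765
x=-10: |R|=0.2281
x=-100: |R|=0.3807
θ=5/7≥1/2 ⇒ |1+2/7x|<|1−5/7x| ∀x<0 ⇒ stable on all of ℝ⁻.

unbounded; (−∞, 0).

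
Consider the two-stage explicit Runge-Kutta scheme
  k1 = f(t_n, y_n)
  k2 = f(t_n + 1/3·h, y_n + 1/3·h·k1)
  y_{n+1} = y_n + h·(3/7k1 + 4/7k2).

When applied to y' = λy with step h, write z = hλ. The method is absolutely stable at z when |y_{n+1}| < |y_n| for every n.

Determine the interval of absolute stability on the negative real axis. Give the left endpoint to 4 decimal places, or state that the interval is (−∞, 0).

z∈(-5.2500,0).

Test eqn y'=λy, z=hλ:
  k1=λy_n ⇒ h·k1=z·y_n;  k2=λ(1+1/3z)y_n ⇒ h·k2=z(1+1/3z)y_n
  y_{n+1}/y_n = 1 + 3/7z + 4/7z(1+1/3z) = 1 + z + 4/21z²
  Hence R(z) = 1 + z + 4/21z².

Boundary: |R(x)|=1, x<0.
x=-1.45: |R|=0.0495
R=1: x+4/21x²=0 ⇒ x=−21/4=-5.2500; min R=1−1/(4·4/21)=-0.3125>−1
Confirm numerically:
  x=-4.761: |R|=0.55655 <1
  x=-3.865: |R|=0.01962 <1
  x=-3.614: |R|=0.12619 <1
  x=-2.184: |R|=0.27546 <1
  x=-5.789: |R|=1.59434 >1
  x=-5.604: |R|=1.37787 >1
So |R|<1 on (-5.2500, 0).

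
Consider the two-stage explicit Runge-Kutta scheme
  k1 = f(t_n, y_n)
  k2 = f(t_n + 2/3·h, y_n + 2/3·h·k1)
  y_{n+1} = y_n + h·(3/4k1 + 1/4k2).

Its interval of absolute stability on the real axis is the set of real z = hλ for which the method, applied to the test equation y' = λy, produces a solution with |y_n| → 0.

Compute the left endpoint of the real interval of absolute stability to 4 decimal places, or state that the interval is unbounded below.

Set f=λy, z=hλ:
  k1=λy_n ⇒ h·k1=z·y_n;  k2=λ(1+2/3z)y_n ⇒ h·k2=z(1+2/3z)y_n
  y_{n+1}/y_n = 1 + 3/4z + 1/4z(1+2/3z) = 1 + z + 1/6z²
  R(z) = 1 + z + 1/6z².

Boundary: |R(x)|=1, x<0.
x=-1.41: |R|=0.0786
R=1: x+1/6x²=0 ⇒ x=−6=-6.0000; min R=1−1/(4·1/6)=-0.5000>−1
Confirm numerically:
  x=-5.950: |R|=0.95042 <1
  x=-5.586: |R|=0.61457 <1
  x=-5.150: |R|=0.27042 <1
  x=-4.584: |R|=0.08182 <1
  x=-6.222: |R|=1.23021 >1
  x=-6.134: |R|=1.13699 >1
Interval (-6.0000, 0).

z* = -6.0000.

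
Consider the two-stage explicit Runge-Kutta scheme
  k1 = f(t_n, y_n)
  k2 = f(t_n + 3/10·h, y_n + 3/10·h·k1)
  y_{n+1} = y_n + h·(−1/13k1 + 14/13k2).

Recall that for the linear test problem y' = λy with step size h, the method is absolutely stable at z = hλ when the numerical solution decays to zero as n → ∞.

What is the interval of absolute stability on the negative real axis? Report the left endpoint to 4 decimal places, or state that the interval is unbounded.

On y'=λy, z=hλ:
  k1=λy_n ⇒ h·k1=z·y_n;  k2=λ(1+3/10z)y_n ⇒ h·k2=z(1+3/10z)y_n
  y_{n+1}/y_n = 1 − 1/13z + 14/13z(1+3/10z) = 1 + z + 21/65z²
  Hence R(z) = 1 + z + 21/65z².

Find x<0 with |R(x)|<1.
x=-1.04: |R|=0.3094
R=1: x+21/65x²=0 ⇒ x=−65/21=-3.0952; min R=1−1/(4·21/65)=0.2262>−1
Confirm numerically:
  x=-2.899: |R|=0.81620 <1
  x=-1.567: |R|=0.22631 <1
  x=-1.452: |R|=0.22914 <1
  x=-3.694: |R|=1.71459 >1
  x=-3.481: |R|=1.43384 >1
  x=-3.221: |R|=1.13087 >1
Interval (-3.0952, 0).

z∈(-3.0952,0).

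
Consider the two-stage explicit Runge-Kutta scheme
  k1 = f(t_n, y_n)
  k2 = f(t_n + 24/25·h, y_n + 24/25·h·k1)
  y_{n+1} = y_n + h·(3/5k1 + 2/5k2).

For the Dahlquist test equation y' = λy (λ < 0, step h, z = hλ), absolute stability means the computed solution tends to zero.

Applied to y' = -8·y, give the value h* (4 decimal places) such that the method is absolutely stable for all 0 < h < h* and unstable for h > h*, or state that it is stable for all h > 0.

Test eqn y'=λy, z=hλ:
  k1=λy_n ⇒ h·k1=z·y_n;  k2=λ(1+24/25z)y_n ⇒ h·k2=z(1+24/25z)y_n
  y_{n+1}/y_n = 1 + 3/5z + 2/5z(1+24/25z) = 1 + z + 48/125z²
  so R(z) = 1 + z + 48/125z².

Find x<0 with |R(x)|<1.
x=-1.72: |R|=0.4160
R=1: x+48/125x²=0 ⇒ x=−125/48=-2.6042; min R=1−1/(4·48/125)=0.3490>−1
Confirm numerically:
  x=-2.279: |R|=0.71543 <1
  x=-1.981: |R|=0.52595 <1
  x=-1.877: |R|=0.47588 <1
  x=-1.312: |R|=0.34900 <1
  x=-2.962: |R|=1.40700 >1
  x=-2.766: |R|=1.17189 >1
Stable set (-2.6042, 0).

(-2.6042,0); λ=-8 ⇒ h* = (125/48)/8 = 0.3255.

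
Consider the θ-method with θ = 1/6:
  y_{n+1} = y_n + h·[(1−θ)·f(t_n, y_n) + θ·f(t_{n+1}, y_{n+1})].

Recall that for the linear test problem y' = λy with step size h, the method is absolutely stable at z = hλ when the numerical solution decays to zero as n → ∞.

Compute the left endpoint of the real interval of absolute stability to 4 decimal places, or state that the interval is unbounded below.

On y'=λy, z=hλ:
  y_{n+1} = y_n + z·[5/6·y_n + 1/6·y_{n+1}] ⇒ (1 − 1/6z)y_{n+1} = (1 + 5/6z)y_n
  so R(z) = (1 + 5/6z)/(1 − 1/6z).

Need |R(x)|<1, x<0.
x=-1.57: |R|=0.2444
R=−1: 1+5/6x = −1+1/6x ⇒ -2/3x=2 ⇒ x=2/(-2/3)=-3.0000
Confirm numerically:
  x=-2.952: |R|=0.97855 <1
  x=-2.928: |R|=0.96774 <1
  x=-2.862: |R|=0.93771 <1
  x=-1.938: |R|=0.46485 <1
  x=-3.264: |R|=1.11399 >1
  x=-3.114: |R|=1.05003 >1
Interval (-3.0000, 0).

z* = -3.0000.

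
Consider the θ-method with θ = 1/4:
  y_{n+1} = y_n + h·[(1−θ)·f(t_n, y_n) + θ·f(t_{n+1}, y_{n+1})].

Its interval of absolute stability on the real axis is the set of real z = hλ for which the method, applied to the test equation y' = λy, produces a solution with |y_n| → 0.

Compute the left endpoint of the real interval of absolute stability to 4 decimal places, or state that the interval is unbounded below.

z* = -4.0000.

On y'=λy, z=hλ:
  y_{n+1} = y_n + z·[3/4·y_n + 1/4·y_{n+1}] ⇒ (1 − 1/4z)y_{n+1} = (1 + 3/4z)y_n
  R(z) = (1 + 3/4z)/(1 − 1/4z).

Find x<0 with |R(x)|<1.
x=-0.58: |R|=0.4934
R=−1: 1+3/4x = −1+1/4x ⇒ -1/2x=2 ⇒ x=2/(-1/2)=-4.0000
Confirm numerically:
  x=-3.938: |R|=0.98438 <1
  x=-3.669: |R|=0.91368 <1
  x=-2.194: |R|=0.41686 <1
  x=-4.315: |R|=1.07577 >1
  x=-4.125: |R|=1.03077 >1
  x=-4.065: |R|=1.01612 >1
So |R|<1 on (-4.0000, 0).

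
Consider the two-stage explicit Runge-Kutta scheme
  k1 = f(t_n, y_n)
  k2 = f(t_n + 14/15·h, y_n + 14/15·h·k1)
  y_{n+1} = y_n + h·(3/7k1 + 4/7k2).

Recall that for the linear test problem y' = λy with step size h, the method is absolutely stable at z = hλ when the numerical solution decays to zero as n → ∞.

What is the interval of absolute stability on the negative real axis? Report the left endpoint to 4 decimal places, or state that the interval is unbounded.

(-1.8750, 0).

With y'=λy (z=hλ):
  k1=λy_n ⇒ h·k1=z·y_n;  k2=λ(1+14/15z)y_n ⇒ h·k2=z(1+14/15z)y_n
  y_{n+1}/y_n = 1 + 3/7z + 4/7z(1+14/15z) = 1 + z + 8/15z²
  ⇒ R(z) = 1 + z + 8/15z².

Solve |R(x)|<1 on ℝ⁻.
x=-1.72: |R|=0.8578
R=1: x+8/15x²=0 ⇒ x=−15/8=-1.8750; min R=1−1/(4·8/15)=0.5312>−1
Confirm numerically:
  x=-1.637: |R|=0.79221 <1
  x=-1.524: |R|=0.71471 <1
  x=-1.413: |R|=0.65184 <1
  x=-0.770: |R|=0.54621 <1
  x=-2.448: |R|=1.74811 >1
  x=-2.444: |R|=1.74167 >1
  x=-2.429: |R|=1.71769 >1
Interval (-1.8750, 0).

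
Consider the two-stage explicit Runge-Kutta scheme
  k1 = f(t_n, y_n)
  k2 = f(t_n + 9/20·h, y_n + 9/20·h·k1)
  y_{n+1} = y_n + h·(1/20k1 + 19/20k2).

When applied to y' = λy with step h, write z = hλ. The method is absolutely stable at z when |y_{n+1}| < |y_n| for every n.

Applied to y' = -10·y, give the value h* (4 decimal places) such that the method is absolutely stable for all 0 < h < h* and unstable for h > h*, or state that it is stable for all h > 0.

(-2.3392,0); λ=-10 ⇒ h* = (400/171)/10 = 0.2339.

Test eqn y'=λy, z=hλ:
  k1=λy_n ⇒ h·k1=z·y_n;  k2=λ(1+9/20z)y_n ⇒ h·k2=z(1+9/20z)y_n
  y_{n+1}/y_n = 1 + 1/20z + 19/20z(1+9/20z) = 1 + z + 171/400z²
  Hence R(z) = 1 + z + 171/400z².

Solve |R(x)|<1 on ℝ⁻.
x=-1.53: |R|=0.4707
R=1: x+171/400x²=0 ⇒ x=−400/171=-2.3392; min R=1−1/(4·171/400)=0.4152>−1
Confirm numerically:
  x=-2.146: |R|=0.82277 <1
  x=-2.107: |R|=0.79086 <1
  x=-1.768: |R|=0.56829 <1
  x=-0.955: |R|=0.43489 <1
  x=-2.759: |R|=1.49516 >1
  x=-2.581: |R|=1.26682 >1
Interval (-2.3392, 0).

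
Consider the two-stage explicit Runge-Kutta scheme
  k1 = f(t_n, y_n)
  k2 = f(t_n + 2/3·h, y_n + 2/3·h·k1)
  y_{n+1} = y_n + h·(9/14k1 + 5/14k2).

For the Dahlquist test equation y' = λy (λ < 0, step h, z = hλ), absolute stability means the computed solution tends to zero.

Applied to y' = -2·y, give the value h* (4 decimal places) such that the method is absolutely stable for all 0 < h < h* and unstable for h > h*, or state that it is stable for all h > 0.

(-4.2000,0); λ=-2 ⇒ h* = (21/5)/2 = 2.1000.

On y'=λy, z=hλ:
  k1=λy_n ⇒ h·k1=z·y_n;  k2=λ(1+2/3z)y_n ⇒ h·k2=z(1+2/3z)y_n
  y_{n+1}/y_n = 1 + 9/14z + 5/14z(1+2/3z) = 1 + z + 5/21z²
  so R(z) = 1 + z + 5/21z².

Boundary: |R(x)|=1, x<0.
x=-1.56: |R|=0.0194
R=1: x+5/21x²=0 ⇒ x=−21/5=-4.2000; min R=1−1/(4·5/21)=-0.0500>−1
Confirm numerically:
  x=-4.085: |R|=0.88815 <1
  x=-3.805: |R|=0.64215 <1
  x=-3.616: |R|=0.49720 <1
  x=-2.102: |R|=0.05000 <1
  x=-4.569: |R|=1.40142 >1
  x=-4.443: |R|=1.25706 >1
  x=-4.248: |R|=1.04855 >1
So |R|<1 on (-4.2000, 0).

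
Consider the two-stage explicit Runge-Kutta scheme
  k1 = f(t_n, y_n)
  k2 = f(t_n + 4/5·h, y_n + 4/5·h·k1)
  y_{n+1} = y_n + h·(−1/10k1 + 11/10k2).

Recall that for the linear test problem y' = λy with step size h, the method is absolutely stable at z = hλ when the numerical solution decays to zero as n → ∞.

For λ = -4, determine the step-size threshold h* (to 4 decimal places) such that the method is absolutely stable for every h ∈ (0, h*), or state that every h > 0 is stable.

(-1.1364,0); λ=-4 ⇒ h* = (25/22)/4 = 0.2841.

Test eqn y'=λy, z=hλ:
  k1=λy_n ⇒ h·k1=z·y_n;  k2=λ(1+4/5z)y_n ⇒ h·k2=z(1+4/5z)y_n
  y_{n+1}/y_n = 1 − 1/10z + 11/10z(1+4/5z) = 1 + z + 22/25z²
  Hence R(z) = 1 + z + 22/25z².

Find x<0 with |R(x)|<1.
x=-0.53: |R|=0.7172
R=1: x+22/25x²=0 ⇒ x=−25/22=-1.1364; min R=1−1/(4·22/25)=0.7159>−1
Confirm numerically:
  x=-1.005: |R|=0.88382 <1
  x=-0.798: |R|=0.76239 <1
  x=-0.762: |R|=0.74897 <1
  x=-0.458: |R|=0.72659 <1
  x=-1.707: |R|=1.85719 >1
  x=-1.321: |R|=1.21464 >1
Interval (-1.1364, 0).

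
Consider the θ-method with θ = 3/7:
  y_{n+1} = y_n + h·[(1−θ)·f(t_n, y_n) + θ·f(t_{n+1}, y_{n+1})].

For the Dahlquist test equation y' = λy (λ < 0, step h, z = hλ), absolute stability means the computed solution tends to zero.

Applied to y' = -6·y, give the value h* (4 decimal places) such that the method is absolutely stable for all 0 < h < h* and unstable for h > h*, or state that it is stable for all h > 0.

(-14.0000,0); λ=-6 ⇒ h* = (14)/6 = 2.3333.

Set f=λy, z=hλ:
  y_{n+1} = y_n + z·[4/7·y_n + 3/7·y_{n+1}] ⇒ (1 − 3/7z)y_{n+1} = (1 + 4/7z)y_n
  R(z) = (1 + 4/7z)/(1 − 3/7z).

Solve |R(x)|<1 on ℝ⁻.
x=-0.49: |R|=0.5950
R=−1: 1+4/7x = −1+3/7x ⇒ -1/7x=2 ⇒ x=2/(-1/7)=-14.0000
Confirm numerically:
  x=-10.731: |R|=0.91659 <1
  x=-8.960: |R|=0.85124 <1
  x=-5.752: |R|=0.65996 <1
  x=-14.262: |R|=1.00526 >1
  x=-14.246: |R|=1.00495 >1
So |R|<1 on (-14.0000, 0).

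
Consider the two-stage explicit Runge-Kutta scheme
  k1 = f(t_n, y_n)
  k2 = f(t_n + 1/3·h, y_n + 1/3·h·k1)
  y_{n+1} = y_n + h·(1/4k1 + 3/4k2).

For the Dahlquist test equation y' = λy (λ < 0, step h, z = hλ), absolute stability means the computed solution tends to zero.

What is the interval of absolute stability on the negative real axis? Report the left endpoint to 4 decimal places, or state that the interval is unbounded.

With y'=λy (z=hλ):
  k1=λy_n ⇒ h·k1=z·y_n;  k2=λ(1+1/3z)y_n ⇒ h·k2=z(1+1/3z)y_n
  y_{n+1}/y_n = 1 + 1/4z + 3/4z(1+1/3z) = 1 + z + 1/4z²
  so R(z) = 1 + z + 1/4z².

Find x<0 with |R(x)|<1.
x=-0.56: |R|=0.5184
R=1: x+1/4x²=0 ⇒ x=−4=-4.0000; min R=1−1/(4·1/4)=0.0000>−1
Confirm numerically:
  x=-3.007: |R|=0.25351 <1
  x=-2.504: |R|=0.06350 <1
  x=-1.855: |R|=0.00526 <1
  x=-4.442: |R|=1.49084 >1
  x=-4.149: |R|=1.15455 >1
Interval (-4.0000, 0).

z∈(-4.0000,0).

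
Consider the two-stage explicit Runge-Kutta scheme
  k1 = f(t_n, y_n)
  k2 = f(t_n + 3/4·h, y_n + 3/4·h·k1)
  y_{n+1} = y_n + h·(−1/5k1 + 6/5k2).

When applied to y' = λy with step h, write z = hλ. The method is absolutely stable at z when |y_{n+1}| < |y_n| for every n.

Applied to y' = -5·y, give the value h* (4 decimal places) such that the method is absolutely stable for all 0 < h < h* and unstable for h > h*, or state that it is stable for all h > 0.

On y'=λy, z=hλ:
  k1=λy_n ⇒ h·k1=z·y_n;  k2=λ(1+3/4z)y_n ⇒ h·k2=z(1+3/4z)y_n
  y_{n+1}/y_n = 1 − 1/5z + 6/5z(1+3/4z) = 1 + z + 9/10z²
  R(z) = 1 + z + 9/10z².

Need |R(x)|<1, x<0.
x=-0.38: |R|=0.7500
R=1: x+9/10x²=0 ⇒ x=−10/9=-1.1111; min R=1−1/(4·9/10)=0.7222>−1
Confirm numerically:
  x=-1.041: |R|=0.93431 <1
  x=-0.803: |R|=0.77733 <1
  x=-0.486: |R|=0.72658 <1
  x=-0.454: |R|=0.73150 <1
  x=-1.410: |R|=1.37929 >1
  x=-1.172: |R|=1.06423 >1
Interval (-1.1111, 0).

(-1.1111,0); λ=-5 ⇒ h* = (10/9)/5 = 0.2222.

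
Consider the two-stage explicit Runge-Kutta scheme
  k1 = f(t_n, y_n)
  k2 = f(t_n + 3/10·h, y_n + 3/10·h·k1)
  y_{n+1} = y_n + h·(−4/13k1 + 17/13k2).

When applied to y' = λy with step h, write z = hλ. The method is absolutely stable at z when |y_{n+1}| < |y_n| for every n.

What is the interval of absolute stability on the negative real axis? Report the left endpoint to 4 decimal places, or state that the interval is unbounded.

On y'=λy, z=hλ:
  k1=λy_n ⇒ h·k1=z·y_n;  k2=λ(1+3/10z)y_n ⇒ h·k2=z(1+3/10z)y_n
  y_{n+1}/y_n = 1 − 4/13z + 17/13z(1+3/10z) = 1 + z + 51/130z²
  R(z) = 1 + z + 51/130z².

Find x<0 with |R(x)|<1.
x=-1.5: |R|=0.3827
R=1: x+51/130x²=0 ⇒ x=−130/51=-2.5490; min R=1−1/(4·51/130)=0.3627>−1
Confirm numerically:
  x=-2.511: |R|=0.96255 <1
  x=-2.323: |R|=0.79402 <1
  x=-1.876: |R|=0.50468 <1
  x=-1.726: |R|=0.44271 <1
  x=-3.024: |R|=1.56349 >1
  x=-2.922: |R|=1.42756 >1
  x=-2.643: |R|=1.09745 >1
So |R|<1 on (-2.5490, 0).

(-2.5490, 0).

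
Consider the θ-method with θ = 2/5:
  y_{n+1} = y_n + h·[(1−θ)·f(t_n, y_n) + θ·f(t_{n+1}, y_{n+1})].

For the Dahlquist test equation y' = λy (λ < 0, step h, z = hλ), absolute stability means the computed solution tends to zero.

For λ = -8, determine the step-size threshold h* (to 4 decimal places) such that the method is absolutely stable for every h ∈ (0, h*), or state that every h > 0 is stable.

(-10.0000,0); λ=-8 ⇒ h* = (10)/8 = 1.2500.

With y'=λy (z=hλ):
  y_{n+1} = y_n + z·[3/5·y_n + 2/5·y_{n+1}] ⇒ (1 − 2/5z)y_{n+1} = (1 + 3/5z)y_n
  ⇒ R(z) = (1 + 3/5z)/(1 − 2/5z).

Solve |R(x)|<1 on ℝ⁻.
x=-1.24: |R|=0.1711
R=−1: 1+3/5x = −1+2/5x ⇒ -1/5x=2 ⇒ x=2/(-1/5)=-10.0000
Confirm numerically:
  x=-9.369: |R|=0.97342 <1
  x=-9.288: |R|=0.96980 <1
  x=-7.768: |R|=0.89131 <1
  x=-7.449: |R|=0.87180 <1
  x=-10.273: |R|=1.01069 >1
  x=-10.050: |R|=1.00199 >1
Stable set (-10.0000, 0).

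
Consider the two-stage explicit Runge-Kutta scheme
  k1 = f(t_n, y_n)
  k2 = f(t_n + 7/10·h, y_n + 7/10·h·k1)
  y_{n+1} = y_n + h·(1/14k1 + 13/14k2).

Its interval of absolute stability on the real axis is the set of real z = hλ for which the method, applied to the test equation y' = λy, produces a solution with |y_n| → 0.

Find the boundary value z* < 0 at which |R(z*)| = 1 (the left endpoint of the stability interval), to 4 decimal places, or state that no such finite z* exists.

On y'=λy, z=hλ:
  k1=λy_n ⇒ h·k1=z·y_n;  k2=λ(1+7/10z)y_n ⇒ h·k2=z(1+7/10z)y_n
  y_{n+1}/y_n = 1 + 1/14z + 13/14z(1+7/10z) = 1 + z + 13/20z²
  so R(z) = 1 + z + 13/20z².

Need |R(x)|<1, x<0.
x=-1.72: |R|=1.2030
R=1: x+13/20x²=0 ⇒ x=−20/13=-1.5385; min R=1−1/(4·13/20)=0.6154>−1
Confirm numerically:
  x=-1.491: |R|=0.95400 <1
  x=-1.322: |R|=0.81399 <1
  x=-0.878: |R|=0.62307 <1
  x=-1.985: |R|=1.57615 >1
  x=-1.774: |R|=1.27160 >1
Stable set (-1.5385, 0).

left endpoint -1.5385.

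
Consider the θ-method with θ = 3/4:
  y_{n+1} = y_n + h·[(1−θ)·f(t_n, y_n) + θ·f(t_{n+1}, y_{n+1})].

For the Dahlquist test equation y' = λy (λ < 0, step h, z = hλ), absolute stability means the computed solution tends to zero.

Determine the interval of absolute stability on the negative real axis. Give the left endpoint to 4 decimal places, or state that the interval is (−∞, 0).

unbounded; (−∞, 0).

Test eqn y'=λy, z=hλ:
  y_{n+1} = y_n + z·[1/4·y_n + 3/4·y_{n+1}] ⇒ (1 − 3/4z)y_{n+1} = (1 + 1/4z)y_n
  Hence R(z) = (1 + 1/4z)/(1 − 3/4z).

Solve |R(x)|<1 on ℝ⁻.
x=-0.82: |R|=0.4923
x=-2: |R|=0.2000
x=-10: |R|=0.1765
x=-100: |R|=0.3158
θ=3/4≥1/2 ⇒ |1+1/4x|<|1−3/4x| ∀x<0 ⇒ unbounded interval.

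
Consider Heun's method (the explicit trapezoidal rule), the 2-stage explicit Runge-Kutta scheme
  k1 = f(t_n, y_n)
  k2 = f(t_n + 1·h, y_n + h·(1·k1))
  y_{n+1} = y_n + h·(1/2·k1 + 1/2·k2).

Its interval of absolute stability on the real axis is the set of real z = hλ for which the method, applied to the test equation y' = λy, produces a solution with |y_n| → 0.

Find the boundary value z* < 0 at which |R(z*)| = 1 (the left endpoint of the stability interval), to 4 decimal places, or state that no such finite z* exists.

With y'=λy (z=hλ):
  order 2, 2-stage ⇒ R(z)=1+z+z^2/2
  (e.g. R(-0.53)=0.61045, |R|=0.61045)

Solve |R(x)|<1 on ℝ⁻.
x=-0.53: |R|=0.6104
|R(-1.38)|=0.5722 |R(-1.31)|=0.5481 |R(-0.98)|=0.5002
Bisect:
  x_lo=-2.6155 |R|=1.8049  x_hi=-0.1511 |R|=0.8603
  mid=-1.38331 |R|=0.57346 →hi
  mid=-1.99939 |R|=0.99939 →hi
  mid=-2.30743 |R|=1.35469 →lo
  mid=-2.15341 |R|=1.16518 →lo
  mid=-2.07640 |R|=1.07932 →lo
  mid=-2.03789 |R|=1.03861 →lo
  mid=-2.01864 |R|=1.01882 →lo
  mid=-2.00902 |R|=1.00906 →lo
  mid=-2.00420 |R|=1.00421 →lo
  ...
  [-2.00014,-1.99999] ⇒ x*=-2.0000
Interval (-2.0000, 0).

left endpoint -2.0000.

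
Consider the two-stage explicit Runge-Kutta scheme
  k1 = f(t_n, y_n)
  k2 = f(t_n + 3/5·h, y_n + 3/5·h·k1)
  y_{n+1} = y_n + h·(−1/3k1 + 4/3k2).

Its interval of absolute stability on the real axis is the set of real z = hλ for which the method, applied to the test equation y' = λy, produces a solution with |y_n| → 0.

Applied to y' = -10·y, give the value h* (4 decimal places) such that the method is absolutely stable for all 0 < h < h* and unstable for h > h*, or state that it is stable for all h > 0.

(-1.2500,0); λ=-10 ⇒ h* = (5/4)/10 = 0.1250.

Set f=λy, z=hλ:
  k1=λy_n ⇒ h·k1=z·y_n;  k2=λ(1+3/5z)y_n ⇒ h·k2=z(1+3/5z)y_n
  y_{n+1}/y_n = 1 − 1/3z + 4/3z(1+3/5z) = 1 + z + 4/5z²
  ⇒ R(z) = 1 + z + 4/5z².

Boundary: |R(x)|=1, x<0.
x=-0.51: |R|=0.6981
R=1: x+4/5x²=0 ⇒ x=−5/4=-1.2500; min R=1−1/(4·4/5)=0.6875>−1
Confirm numerically:
  x=-1.112: |R|=0.87724 <1
  x=-0.749: |R|=0.69980 <1
  x=-0.711: |R|=0.69342 <1
  x=-1.739: |R|=1.68030 >1
  x=-1.661: |R|=1.54614 >1
  x=-1.610: |R|=1.46368 >1
Stable set (-1.2500, 0).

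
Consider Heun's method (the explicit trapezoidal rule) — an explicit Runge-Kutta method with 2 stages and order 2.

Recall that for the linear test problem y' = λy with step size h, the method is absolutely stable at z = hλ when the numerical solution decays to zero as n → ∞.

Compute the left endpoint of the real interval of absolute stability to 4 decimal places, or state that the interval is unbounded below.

On y'=λy, z=hλ:
  order 2, 2-stage ⇒ R(z)=1+z+z^2/2
  (e.g. R(-1.57)=0.66245, |R|=0.66245)

Find x<0 with |R(x)|<1.
x=-1.57: |R|=0.6624
|R(-2.37)|=1.4385 |R(-1.79)|=0.8121 |R(-1.54)|=0.6458
Bisect:
  x_lo=-2.8441 |R|=2.2004  x_hi=-0.0801 |R|=0.9231
  mid=-1.46213 |R|=0.60678 →hi
  mid=-2.15312 |R|=1.16484 →lo
  mid=-1.80762 |R|=0.82613 →hi
  mid=-1.98037 |R|=0.98057 →hi
  mid=-2.06675 |R|=1.06898 →lo
  mid=-2.02356 |R|=1.02384 →lo
  mid=-2.00197 |R|=1.00197 →lo
  mid=-1.99117 |R|=0.99121 →hi
  mid=-1.99657 |R|=0.99657 →hi
  mid=-1.99927 |R|=0.99927 →hi
  ...
  [-2.00011,-1.99994] ⇒ x*=-2.0000
Interval (-2.0000, 0).

left endpoint -2.0000.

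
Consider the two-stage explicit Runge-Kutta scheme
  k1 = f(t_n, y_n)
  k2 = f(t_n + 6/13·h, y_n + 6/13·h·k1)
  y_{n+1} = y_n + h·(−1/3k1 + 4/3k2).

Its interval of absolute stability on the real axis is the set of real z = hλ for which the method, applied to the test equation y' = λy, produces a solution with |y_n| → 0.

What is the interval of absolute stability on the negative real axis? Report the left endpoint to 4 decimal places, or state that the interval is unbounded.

(-1.6250, 0).

Set f=λy, z=hλ:
  k1=λy_n ⇒ h·k1=z·y_n;  k2=λ(1+6/13z)y_n ⇒ h·k2=z(1+6/13z)y_n
  y_{n+1}/y_n = 1 − 1/3z + 4/3z(1+6/13z) = 1 + z + 8/13z²
  Hence R(z) = 1 + z + 8/13z².

Solve |R(x)|<1 on ℝ⁻.
x=-0.66: |R|=0.6081
R=1: x+8/13x²=0 ⇒ x=−13/8=-1.6250; min R=1−1/(4·8/13)=0.5938>−1
Confirm numerically:
  x=-1.554: |R|=0.93210 <1
  x=-0.733: |R|=0.59764 <1
  x=-0.718: |R|=0.59925 <1
  x=-0.709: |R|=0.60034 <1
  x=-2.152: |R|=1.69791 >1
  x=-2.016: |R|=1.48508 >1
Stable set (-1.6250, 0).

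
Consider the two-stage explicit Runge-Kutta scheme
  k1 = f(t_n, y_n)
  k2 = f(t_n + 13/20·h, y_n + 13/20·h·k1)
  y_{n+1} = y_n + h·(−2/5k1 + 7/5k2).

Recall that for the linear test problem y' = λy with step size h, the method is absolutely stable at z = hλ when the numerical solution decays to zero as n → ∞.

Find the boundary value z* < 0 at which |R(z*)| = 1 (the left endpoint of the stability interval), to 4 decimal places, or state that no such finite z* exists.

z* = -1.0989.

With y'=λy (z=hλ):
  k1=λy_n ⇒ h·k1=z·y_n;  k2=λ(1+13/20z)y_n ⇒ h·k2=z(1+13/20z)y_n
  y_{n+1}/y_n = 1 − 2/5z + 7/5z(1+13/20z) = 1 + z + 91/100z²
  ⇒ R(z) = 1 + z + 91/100z².

Solve |R(x)|<1 on ℝ⁻.
x=-0.75: |R|=0.7619
R=1: x+91/100x²=0 ⇒ x=−100/91=-1.0989; min R=1−1/(4·91/100)=0.7253>−1
Confirm numerically:
  x=-0.865: |R|=0.81588 <1
  x=-0.809: |R|=0.78658 <1
  x=-0.696: |R|=0.74482 <1
  x=-0.686: |R|=0.74224 <1
  x=-1.653: |R|=1.83349 >1
  x=-1.305: |R|=1.24475 >1
So |R|<1 on (-1.0989, 0).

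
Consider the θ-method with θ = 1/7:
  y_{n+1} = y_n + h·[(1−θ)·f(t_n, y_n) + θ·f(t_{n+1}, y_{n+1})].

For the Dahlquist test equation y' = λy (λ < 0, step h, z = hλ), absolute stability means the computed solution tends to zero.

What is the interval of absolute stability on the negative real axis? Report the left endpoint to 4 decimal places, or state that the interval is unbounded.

On y'=λy, z=hλ:
  y_{n+1} = y_n + z·[6/7·y_n + 1/7·y_{n+1}] ⇒ (1 − 1/7z)y_{n+1} = (1 + 6/7z)y_n
  so R(z) = (1 + 6/7z)/(1 − 1/7z).

Need |R(x)|<1, x<0.
x=-1.32: |R|=0.1106
R=−1: 1+6/7x = −1+1/7x ⇒ -5/7x=2 ⇒ x=2/(-5/7)=-2.8000
Confirm numerically:
  x=-2.746: |R|=0.97230 <1
  x=-1.764: |R|=0.40895 <1
  x=-1.460: |R|=0.20804 <1
  x=-1.226: |R|=0.04328 <1
  x=-3.061: |R|=1.12971 >1
  x=-2.932: |R|=1.06645 >1
Stable set (-2.8000, 0).

(-2.8000, 0).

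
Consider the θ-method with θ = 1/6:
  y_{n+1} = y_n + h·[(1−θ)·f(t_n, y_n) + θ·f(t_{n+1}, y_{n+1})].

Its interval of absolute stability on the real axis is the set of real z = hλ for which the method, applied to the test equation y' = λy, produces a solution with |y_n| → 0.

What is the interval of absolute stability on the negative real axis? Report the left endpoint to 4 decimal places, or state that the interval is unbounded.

On y'=λy, z=hλ:
  y_{n+1} = y_n + z·[5/6·y_n + 1/6·y_{n+1}] ⇒ (1 − 1/6z)y_{n+1} = (1 + 5/6z)y_n
  so R(z) = (1 + 5/6z)/(1 − 1/6z).

Boundary: |R(x)|=1, x<0.
x=-0.33: |R|=0.6872
R=−1: 1+5/6x = −1+1/6x ⇒ -2/3x=2 ⇒ x=2/(-2/3)=-3.0000
Confirm numerically:
  x=-2.786: |R|=0.90257 <1
  x=-2.629: |R|=0.82802 <1
  x=-1.776: |R|=0.37037 <1
  x=-1.707: |R|=0.32892 <1
  x=-3.225: |R|=1.09756 >1
  x=-3.120: |R|=1.05263 >1
So |R|<1 on (-3.0000, 0).

z∈(-3.0000,0).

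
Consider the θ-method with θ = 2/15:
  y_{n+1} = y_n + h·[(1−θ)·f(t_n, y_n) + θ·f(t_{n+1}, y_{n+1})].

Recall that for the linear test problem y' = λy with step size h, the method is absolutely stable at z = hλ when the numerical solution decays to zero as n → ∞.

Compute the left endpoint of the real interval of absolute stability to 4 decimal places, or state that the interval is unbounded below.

left endpoint -2.7273.

Set f=λy, z=hλ:
  y_{n+1} = y_n + z·[13/15·y_n + 2/15·y_{n+1}] ⇒ (1 − 2/15z)y_{n+1} = (1 + 13/15z)y_n
  Hence R(z) = (1 + 13/15z)/(1 − 2/15z).

Solve |R(x)|<1 on ℝ⁻.
x=-1.66: |R|=0.3592
R=−1: 1+13/15x = −1+2/15x ⇒ -11/15x=2 ⇒ x=2/(-11/15)=-2.7273
Confirm numerically:
  x=-1.711: |R|=0.39317 <1
  x=-1.491: |R|=0.24374 <1
  x=-1.353: |R|=0.14622 <1
  x=-3.203: |R|=1.24446 >1
  x=-3.103: |R|=1.19490 >1
  x=-2.968: |R|=1.12648 >1
So |R|<1 on (-2.7273, 0).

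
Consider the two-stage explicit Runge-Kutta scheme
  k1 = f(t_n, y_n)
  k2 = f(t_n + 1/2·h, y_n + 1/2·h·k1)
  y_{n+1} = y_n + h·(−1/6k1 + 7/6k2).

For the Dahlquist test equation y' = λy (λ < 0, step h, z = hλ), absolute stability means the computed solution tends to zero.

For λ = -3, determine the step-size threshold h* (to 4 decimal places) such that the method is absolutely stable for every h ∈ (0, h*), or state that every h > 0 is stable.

With y'=λy (z=hλ):
  k1=λy_n ⇒ h·k1=z·y_n;  k2=λ(1+1/2z)y_n ⇒ h·k2=z(1+1/2z)y_n
  y_{n+1}/y_n = 1 − 1/6z + 7/6z(1+1/2z) = 1 + z + 7/12z²
  so R(z) = 1 + z + 7/12z².

Find x<0 with |R(x)|<1.
x=-1.14: |R|=0.6181
R=1: x+7/12x²=0 ⇒ x=−12/7=-1.7143; min R=1−1/(4·7/12)=0.5714>−1
Confirm numerically:
  x=-1.579: |R|=0.87539 <1
  x=-1.471: |R|=0.79124 <1
  x=-1.470: |R|=0.79053 <1
  x=-2.171: |R|=1.57839 >1
  x=-2.092: |R|=1.46094 >1
Interval (-1.7143, 0).

(-1.7143,0); λ=-3 ⇒ h* = (12/7)/3 = 0.5714.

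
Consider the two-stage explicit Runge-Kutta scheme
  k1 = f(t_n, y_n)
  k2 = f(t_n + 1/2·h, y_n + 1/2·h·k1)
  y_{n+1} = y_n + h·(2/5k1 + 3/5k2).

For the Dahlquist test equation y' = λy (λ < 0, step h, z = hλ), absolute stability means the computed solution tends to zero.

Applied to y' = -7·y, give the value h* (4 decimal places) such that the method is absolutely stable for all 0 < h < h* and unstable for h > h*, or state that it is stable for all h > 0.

With y'=λy (z=hλ):
  k1=λy_n ⇒ h·k1=z·y_n;  k2=λ(1+1/2z)y_n ⇒ h·k2=z(1+1/2z)y_n
  y_{n+1}/y_n = 1 + 2/5z + 3/5z(1+1/2z) = 1 + z + 3/10z²
  so R(z) = 1 + z + 3/10z².

Solve |R(x)|<1 on ℝ⁻.
x=-1.6: |R|=0.1680
R=1: x+3/10x²=0 ⇒ x=−10/3=-3.3333; min R=1−1/(4·3/10)=0.1667>−1
Confirm numerically:
  x=-3.210: |R|=0.88123 <1
  x=-2.184: |R|=0.24696 <1
  x=-2.145: |R|=0.23531 <1
  x=-1.810: |R|=0.17283 <1
  x=-3.923: |R|=1.69398 >1
  x=-3.800: |R|=1.53200 >1
  x=-3.576: |R|=1.26033 >1
Interval (-3.3333, 0).

(-3.3333,0); λ=-7 ⇒ h* = (10/3)/7 = 0.4762.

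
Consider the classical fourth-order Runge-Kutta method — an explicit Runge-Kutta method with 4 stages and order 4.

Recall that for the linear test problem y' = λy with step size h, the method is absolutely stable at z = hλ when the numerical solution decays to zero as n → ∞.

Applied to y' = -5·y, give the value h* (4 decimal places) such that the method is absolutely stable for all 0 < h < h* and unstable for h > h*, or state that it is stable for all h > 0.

Set f=λy, z=hλ:
  order 4, 4-stage ⇒ R(z)=1+z+z^2/2+z^3/6+z^4/24
  (e.g. R(-1.47)=0.27559, |R|=0.27559)

Need |R(x)|<1, x<0.
x=-1.47: |R|=0.2756
|R(-2.16)|=0.4002 |R(-1.26)|=0.3054 |R(-0.72)|=0.4882
Bisect:
  x_lo=-3.1547 |R|=1.7157  x_hi=-0.2019 |R|=0.8172
  mid=-1.67830 |R|=0.27274 →hi
  mid=-2.41652 |R|=0.57221 →hi
  mid=-2.78563 |R|=1.00050 →lo
  mid=-2.60107 |R|=0.75597 →hi
  mid=-2.69335 |R|=0.87000 →hi
  mid=-2.73949 |R|=0.93311 →hi
  mid=-2.76256 |R|=0.96626 →hi
  mid=-2.77409 |R|=0.98324 →hi
  ...
  [-2.78545,-2.78527] ⇒ x*=-2.7853
Stable set (-2.7853, 0).

(-2.7853,0); λ=-5 ⇒ h* = 0.5571.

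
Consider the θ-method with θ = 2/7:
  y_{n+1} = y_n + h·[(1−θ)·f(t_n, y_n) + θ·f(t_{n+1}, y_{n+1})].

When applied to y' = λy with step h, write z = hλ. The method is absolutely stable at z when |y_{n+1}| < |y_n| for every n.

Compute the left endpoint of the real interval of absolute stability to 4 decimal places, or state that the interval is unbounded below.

z* = -4.6667.

Test eqn y'=λy, z=hλ:
  y_{n+1} = y_n + z·[5/7·y_n + 2/7·y_{n+1}] ⇒ (1 − 2/7z)y_{n+1} = (1 + 5/7z)y_n
  Hence R(z) = (1 + 5/7z)/(1 − 2/7z).

Need |R(x)|<1, x<0.
x=-0.95: |R|=0.2528
R=−1: 1+5/7x = −1+2/7x ⇒ -3/7x=2 ⇒ x=2/(-3/7)=-4.6667
Confirm numerically:
  x=-4.280: |R|=0.92545 <1
  x=-2.413: |R|=0.42829 <1
  x=-2.320: |R|=0.39519 <1
  x=-5.036: |R|=1.06490 >1
  x=-4.962: |R|=1.05235 >1
  x=-4.958: |R|=1.05167 >1
Interval (-4.6667, 0).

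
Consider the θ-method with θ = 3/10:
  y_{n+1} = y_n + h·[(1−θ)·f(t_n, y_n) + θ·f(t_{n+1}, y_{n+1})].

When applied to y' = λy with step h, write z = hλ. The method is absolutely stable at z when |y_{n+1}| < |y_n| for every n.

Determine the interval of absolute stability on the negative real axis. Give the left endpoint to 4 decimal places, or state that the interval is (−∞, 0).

(-5.0000, 0).

On y'=λy, z=hλ:
  y_{n+1} = y_n + z·[7/10·y_n + 3/10·y_{n+1}] ⇒ (1 − 3/10z)y_{n+1} = (1 + 7/10z)y_n
  so R(z) = (1 + 7/10z)/(1 − 3/10z).

Find x<0 with |R(x)|<1.
x=-1.06: |R|=0.1958
R=−1: 1+7/10x = −1+3/10x ⇒ -2/5x=2 ⇒ x=2/(-2/5)=-5.0000
Confirm numerically:
  x=-4.448: |R|=0.90541 <1
  x=-4.226: |R|=0.86348 <1
  x=-3.742: |R|=0.76293 <1
  x=-3.722: |R|=0.75848 <1
  x=-5.476: |R|=1.07204 >1
  x=-5.343: |R|=1.05271 >1
  x=-5.101: |R|=1.01597 >1
Stable set (-5.0000, 0).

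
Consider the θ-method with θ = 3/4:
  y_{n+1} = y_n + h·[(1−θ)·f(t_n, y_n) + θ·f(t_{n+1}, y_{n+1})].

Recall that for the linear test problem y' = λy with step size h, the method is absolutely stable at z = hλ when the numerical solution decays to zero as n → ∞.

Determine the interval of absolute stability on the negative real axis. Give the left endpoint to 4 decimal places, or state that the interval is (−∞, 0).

Set f=λy, z=hλ:
  y_{n+1} = y_n + z·[1/4·y_n + 3/4·y_{n+1}] ⇒ (1 − 3/4z)y_{n+1} = (1 + 1/4z)y_n
  ⇒ R(z) = (1 + 1/4z)/(1 − 3/4z).

Find x<0 with |R(x)|<1.
x=-1.29: |R|=0.3443
x=-2: |R|=0.2000
x=-10: |R|=0.1765
x=-100: |R|=0.3158
θ=3/4≥1/2 ⇒ |1+1/4x|<|1−3/4x| ∀x<0 ⇒ interval (−∞,0).

unbounded; (−∞, 0).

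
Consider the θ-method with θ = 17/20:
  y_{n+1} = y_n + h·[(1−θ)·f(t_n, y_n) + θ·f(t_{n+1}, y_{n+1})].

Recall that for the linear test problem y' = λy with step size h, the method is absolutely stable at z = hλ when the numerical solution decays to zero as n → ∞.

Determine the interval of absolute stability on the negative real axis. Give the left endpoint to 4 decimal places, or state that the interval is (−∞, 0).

Test eqn y'=λy, z=hλ:
  y_{n+1} = y_n + z·[3/20·y_n + 17/20·y_{n+1}] ⇒ (1 − 17/20z)y_{n+1} = (1 + 3/20z)y_n
  R(z) = (1 + 3/20z)/(1 − 17/20z).

Solve |R(x)|<1 on ℝ⁻.
x=-0.91: |R|=0.4869
x=-2: |R|=0.2593
x=-10: |R|=0.0526
x=-100: |R|=0.1628
θ=17/20≥1/2 ⇒ |1+3/20x|<|1−17/20x| ∀x<0 ⇒ interval (−∞,0).

interval (−∞, 0).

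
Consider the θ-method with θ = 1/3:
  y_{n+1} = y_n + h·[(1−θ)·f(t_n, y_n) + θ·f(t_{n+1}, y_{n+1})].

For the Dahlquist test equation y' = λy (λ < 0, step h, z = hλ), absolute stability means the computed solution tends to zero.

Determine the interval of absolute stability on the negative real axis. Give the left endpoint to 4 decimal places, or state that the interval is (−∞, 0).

z∈(-6.0000,0).

With y'=λy (z=hλ):
  y_{n+1} = y_n + z·[2/3·y_n + 1/3·y_{n+1}] ⇒ (1 − 1/3z)y_{n+1} = (1 + 2/3z)y_n
  R(z) = (1 + 2/3z)/(1 − 1/3z).

Solve |R(x)|<1 on ℝ⁻.
x=-1.17: |R|=0.1583
R=−1: 1+2/3x = −1+1/3x ⇒ -1/3x=2 ⇒ x=2/(-1/3)=-6.0000
Confirm numerically:
  x=-3.905: |R|=0.69660 <1
  x=-3.421: |R|=0.59835 <1
  x=-3.140: |R|=0.53420 <1
  x=-2.983: |R|=0.49574 <1
  x=-6.350: |R|=1.03743 >1
  x=-6.060: |R|=1.00662 >1
  x=-6.033: |R|=1.00365 >1
Stable set (-6.0000, 0).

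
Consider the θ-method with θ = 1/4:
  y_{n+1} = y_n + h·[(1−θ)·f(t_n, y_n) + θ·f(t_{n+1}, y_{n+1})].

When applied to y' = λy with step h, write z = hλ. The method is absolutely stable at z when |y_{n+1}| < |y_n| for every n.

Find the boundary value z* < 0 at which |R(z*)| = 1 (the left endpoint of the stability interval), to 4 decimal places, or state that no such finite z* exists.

left endpoint -4.0000.

With y'=λy (z=hλ):
  y_{n+1} = y_n + z·[3/4·y_n + 1/4·y_{n+1}] ⇒ (1 − 1/4z)y_{n+1} = (1 + 3/4z)y_n
  ⇒ R(z) = (1 + 3/4z)/(1 − 1/4z).

Boundary: |R(x)|=1, x<0.
x=-1.09: |R|=0.1434
R=−1: 1+3/4x = −1+1/4x ⇒ -1/2x=2 ⇒ x=2/(-1/2)=-4.0000
Confirm numerically:
  x=-2.788: |R|=0.64290 <1
  x=-2.510: |R|=0.54224 <1
  x=-2.070: |R|=0.36409 <1
  x=-4.379: |R|=1.09046 >1
  x=-4.359: |R|=1.08590 >1
  x=-4.051: |R|=1.01267 >1
Interval (-4.0000, 0).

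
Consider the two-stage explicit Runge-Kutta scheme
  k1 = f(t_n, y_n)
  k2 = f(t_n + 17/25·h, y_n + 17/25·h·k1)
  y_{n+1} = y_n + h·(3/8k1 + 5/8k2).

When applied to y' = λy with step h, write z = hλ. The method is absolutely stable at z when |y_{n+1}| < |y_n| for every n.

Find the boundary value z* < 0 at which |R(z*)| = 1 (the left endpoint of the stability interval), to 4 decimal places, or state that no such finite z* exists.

On y'=λy, z=hλ:
  k1=λy_n ⇒ h·k1=z·y_n;  k2=λ(1+17/25z)y_n ⇒ h·k2=z(1+17/25z)y_n
  y_{n+1}/y_n = 1 + 3/8z + 5/8z(1+17/25z) = 1 + z + 17/40z²
  Hence R(z) = 1 + z + 17/40z².

Need |R(x)|<1, x<0.
x=-1.78: |R|=0.5666
R=1: x+17/40x²=0 ⇒ x=−40/17=-2.3529; min R=1−1/(4·17/40)=0.4118>−1
Confirm numerically:
  x=-2.133: |R|=0.80062 <1
  x=-1.549: |R|=0.47075 <1
  x=-1.380: |R|=0.42937 <1
  x=-2.675: |R|=1.36614 >1
  x=-2.415: |R|=1.06370 >1
Interval (-2.3529, 0).

left endpoint -2.3529.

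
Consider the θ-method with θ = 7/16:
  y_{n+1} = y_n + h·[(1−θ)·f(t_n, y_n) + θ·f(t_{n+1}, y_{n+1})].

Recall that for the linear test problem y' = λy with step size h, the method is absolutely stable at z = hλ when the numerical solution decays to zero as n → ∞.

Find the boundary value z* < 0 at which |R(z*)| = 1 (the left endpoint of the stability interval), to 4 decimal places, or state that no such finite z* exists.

With y'=λy (z=hλ):
  y_{n+1} = y_n + z·[9/16·y_n + 7/16·y_{n+1}] ⇒ (1 − 7/16z)y_{n+1} = (1 + 9/16z)y_n
  R(z) = (1 + 9/16z)/(1 − 7/16z).

Find x<0 with |R(x)|<1.
x=-0.38: |R|=0.6742
R=−1: 1+9/16x = −1+7/16x ⇒ -1/8x=2 ⇒ x=2/(-1/8)=-16.0000
Confirm numerically:
  x=-11.331: |R|=0.90203 <1
  x=-10.965: |R|=0.89143 <1
  x=-10.537: |R|=0.87827 <1
  x=-8.549: |R|=0.80352 <1
  x=-16.410: |R|=1.00627 >1
  x=-16.386: |R|=1.00591 >1
  x=-16.045: |R|=1.00070 >1
So |R|<1 on (-16.0000, 0).

z* = -16.0000.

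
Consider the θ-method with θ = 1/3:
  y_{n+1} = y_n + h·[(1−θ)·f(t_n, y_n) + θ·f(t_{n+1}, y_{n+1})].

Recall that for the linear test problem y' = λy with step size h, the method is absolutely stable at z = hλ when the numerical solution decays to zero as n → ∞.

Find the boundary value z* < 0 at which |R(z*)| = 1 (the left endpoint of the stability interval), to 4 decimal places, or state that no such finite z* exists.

With y'=λy (z=hλ):
  y_{n+1} = y_n + z·[2/3·y_n + 1/3·y_{n+1}] ⇒ (1 − 1/3z)y_{n+1} = (1 + 2/3z)y_n
  so R(z) = (1 + 2/3z)/(1 − 1/3z).

Find x<0 with |R(x)|<1.
x=-1.3: |R|=0.0930
R=−1: 1+2/3x = −1+1/3x ⇒ -1/3x=2 ⇒ x=2/(-1/3)=-6.0000
Confirm numerically:
  x=-4.904: |R|=0.86134 <1
  x=-4.553: |R|=0.80842 <1
  x=-3.235: |R|=0.55654 <1
  x=-2.901: |R|=0.47483 <1
  x=-6.520: |R|=1.05462 >1
  x=-6.239: |R|=1.02587 >1
  x=-6.179: |R|=1.01950 >1
So |R|<1 on (-6.0000, 0).

z* = -6.0000.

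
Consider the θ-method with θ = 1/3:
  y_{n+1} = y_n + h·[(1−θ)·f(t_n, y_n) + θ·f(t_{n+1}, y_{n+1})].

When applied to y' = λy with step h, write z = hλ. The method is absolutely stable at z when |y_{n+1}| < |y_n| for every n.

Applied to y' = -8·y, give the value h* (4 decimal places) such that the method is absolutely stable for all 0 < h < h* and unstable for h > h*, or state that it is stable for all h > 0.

(-6.0000,0); λ=-8 ⇒ h* = (6)/8 = 0.7500.

Test eqn y'=λy, z=hλ:
  y_{n+1} = y_n + z·[2/3·y_n + 1/3·y_{n+1}] ⇒ (1 − 1/3z)y_{n+1} = (1 + 2/3z)y_n
  Hence R(z) = (1 + 2/3z)/(1 − 1/3z).

Solve |R(x)|<1 on ℝ⁻.
x=-1.54: |R|=0.0176
R=−1: 1+2/3x = −1+1/3x ⇒ -1/3x=2 ⇒ x=2/(-1/3)=-6.0000
Confirm numerically:
  x=-5.973: |R|=0.99699 <1
  x=-4.940: |R|=0.86650 <1
  x=-3.353: |R|=0.58335 <1
  x=-2.599: |R|=0.39257 <1
  x=-6.385: |R|=1.04102 >1
  x=-6.350: |R|=1.03743 >1
So |R|<1 on (-6.0000, 0).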